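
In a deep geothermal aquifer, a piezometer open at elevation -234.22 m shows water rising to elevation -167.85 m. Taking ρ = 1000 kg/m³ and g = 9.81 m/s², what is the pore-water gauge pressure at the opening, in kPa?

P ≈ 651 kPa

Pressure head ψ = h − z = -167.85 − (-234.22) = 66.37 m.
P = ρgψ = 1000 × 9.81 × 66.37 = 651090 Pa ≈ 651 kPa.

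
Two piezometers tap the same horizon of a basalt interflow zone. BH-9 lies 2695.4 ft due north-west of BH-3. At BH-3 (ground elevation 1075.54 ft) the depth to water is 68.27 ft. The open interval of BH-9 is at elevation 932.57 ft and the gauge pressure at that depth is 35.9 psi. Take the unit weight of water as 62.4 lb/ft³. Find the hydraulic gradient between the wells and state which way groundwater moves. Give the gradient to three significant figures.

i ≈ 0.00302; groundwater flows toward the south-east

Total head at BH-3: h = 1075.54 − 68.27 = 1007.27 ft.
Pressure head at BH-9: ψ = 144·P/γ = 144 × 35.9 / 62.4 = 82.85 ft.
Total head at BH-9: h = z + ψ = 932.57 + 82.85 = 1015.42 ft.
Head difference: h(BH-3) − h(BH-9) = 1007.27 − 1015.42 = -8.15 ft.
Hydraulic gradient: i = |Δh| / L = 8.15 / 2695.4 = 0.00302.
Flow is from higher to lower head: from BH-9 toward BH-3, i.e. toward the south-east.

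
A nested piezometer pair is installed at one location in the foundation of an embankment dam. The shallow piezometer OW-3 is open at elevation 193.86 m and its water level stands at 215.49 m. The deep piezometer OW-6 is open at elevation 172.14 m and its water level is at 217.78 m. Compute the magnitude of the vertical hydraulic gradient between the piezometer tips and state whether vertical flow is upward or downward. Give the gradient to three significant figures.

|i_v| ≈ 0.105; vertical flow is upward

Total head at OW-3: h = 215.49 m (water level in the standpipe).
Total head at OW-6: h = 217.78 m.
Δh = h(OW-3) − h(OW-6) = 215.49 − 217.78 = -2.29 m.
Vertical separation Δz = 193.86 − 172.14 = 21.72 m.
|i_v| = |Δh| / Δz = 2.29 / 21.72 = 0.105.
Head is higher in the deep piezometer, so vertical flow is upward (discharge condition).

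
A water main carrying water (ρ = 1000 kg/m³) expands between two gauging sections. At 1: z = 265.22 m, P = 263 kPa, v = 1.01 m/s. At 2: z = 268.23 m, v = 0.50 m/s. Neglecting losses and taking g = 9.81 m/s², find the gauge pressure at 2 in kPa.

P₂ ≈ 234 kPa

Pressure head at 1: ψ₁ = P₁/(ρg) = 263×1000 / (1000 × 9.81) = 26.81 m.
Velocity heads: v₁²/2g = 1.01²/19.62 = 0.052 m; v₂²/2g = 0.50²/19.62 = 0.013 m.
Total head H = z₁ + ψ₁ + v₁²/2g = 265.22 + 26.81 + 0.052 = 292.08 m.
ψ₂ = H − z₂ − v₂²/2g = 292.08 − 268.23 − 0.013 = 23.84 m.
P₂ = ρgψ₂ = 1000 × 9.81 × 23.84 ≈ 234 kPa.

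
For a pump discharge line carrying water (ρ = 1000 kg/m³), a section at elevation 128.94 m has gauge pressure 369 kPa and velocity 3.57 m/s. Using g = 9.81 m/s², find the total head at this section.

Pressure head ψ = P/(ρg) = 369×1000 / (1000 × 9.81) = 37.61 m.
Velocity head = v²/(2g) = 3.57² / (2 × 9.81) = 0.650 m.
h = z + ψ + v²/(2g) = 128.94 + 37.61 + 0.650 = 167.20 m.

h ≈ 167.20 m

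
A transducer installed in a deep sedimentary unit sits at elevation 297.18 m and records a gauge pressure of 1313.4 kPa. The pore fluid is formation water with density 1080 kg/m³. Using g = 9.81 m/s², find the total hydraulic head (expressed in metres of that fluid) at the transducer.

ψ = P/(ρg) = 1313.4×1000 / (1080 × 9.81) = 123.97 m.
h = z + ψ = 297.18 + 123.97 = 421.15 m.

h ≈ 421.15 m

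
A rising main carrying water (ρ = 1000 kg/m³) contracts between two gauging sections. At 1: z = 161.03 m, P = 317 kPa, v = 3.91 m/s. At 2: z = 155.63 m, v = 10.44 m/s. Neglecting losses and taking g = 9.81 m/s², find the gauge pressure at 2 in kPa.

Pressure head at 1: ψ₁ = P₁/(ρg) = 317×1000 / (1000 × 9.81) = 32.31 m.
Velocity heads: v₁²/2g = 3.91²/19.62 = 0.779 m; v₂²/2g = 10.44²/19.62 = 5.555 m.
Total head H = z₁ + ψ₁ + v₁²/2g = 161.03 + 32.31 + 0.779 = 194.12 m.
ψ₂ = H − z₂ − v₂²/2g = 194.12 − 155.63 − 5.555 = 32.94 m.
P₂ = ρgψ₂ = 1000 × 9.81 × 32.94 ≈ 323 kPa.

P₂ ≈ 323 kPa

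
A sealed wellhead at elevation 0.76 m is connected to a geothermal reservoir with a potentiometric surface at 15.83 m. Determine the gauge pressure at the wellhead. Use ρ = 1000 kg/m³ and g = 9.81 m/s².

Head above the cap: Δh = 15.83 − 0.76 = 15.07 m.
P = ρgΔh = 1000 × 9.81 × 15.07 = 147837 Pa ≈ 148 kPa.

P ≈ 148 kPa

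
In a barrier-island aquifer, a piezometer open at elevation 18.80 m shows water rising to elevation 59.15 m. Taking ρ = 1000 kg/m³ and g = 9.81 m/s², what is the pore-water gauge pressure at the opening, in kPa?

Pressure head ψ = h − z = 59.15 − 18.80 = 40.35 m.
P = ρgψ = 1000 × 9.81 × 40.35 = 395834 Pa ≈ 396 kPa.

P ≈ 396 kPa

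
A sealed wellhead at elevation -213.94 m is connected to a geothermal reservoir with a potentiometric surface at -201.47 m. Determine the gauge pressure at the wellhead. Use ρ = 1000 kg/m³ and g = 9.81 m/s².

Head above the cap: Δh = -201.47 − (-213.94) = 12.47 m.
P = ρgΔh = 1000 × 9.81 × 12.47 = 122331 Pa ≈ 122 kPa.

P ≈ 122 kPa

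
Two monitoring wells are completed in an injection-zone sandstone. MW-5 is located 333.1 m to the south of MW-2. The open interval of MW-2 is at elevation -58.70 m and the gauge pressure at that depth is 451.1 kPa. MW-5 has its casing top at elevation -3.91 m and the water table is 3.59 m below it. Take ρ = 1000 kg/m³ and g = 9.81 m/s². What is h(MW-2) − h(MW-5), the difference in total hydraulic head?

Pressure head at MW-2: ψ = P/(ρg) = 451.1×1000 / (1000 × 9.81) = 45.98 m.
Total head at MW-2: h = z + ψ = -58.70 + 45.98 = -12.72 m.
Total head at MW-5: h = -3.91 − 3.59 = -7.50 m.
Head difference: h(MW-2) − h(MW-5) = -12.72 − (-7.50) = -5.22 m.

Δh ≈ -5.22 m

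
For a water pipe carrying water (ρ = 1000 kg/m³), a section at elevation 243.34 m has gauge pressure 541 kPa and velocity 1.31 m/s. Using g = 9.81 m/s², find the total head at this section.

Pressure head ψ = P/(ρg) = 541×1000 / (1000 × 9.81) = 55.15 m.
Velocity head = v²/(2g) = 1.31² / (2 × 9.81) = 0.087 m.
h = z + ψ + v²/(2g) = 243.34 + 55.15 + 0.087 = 298.58 m.

h ≈ 298.58 m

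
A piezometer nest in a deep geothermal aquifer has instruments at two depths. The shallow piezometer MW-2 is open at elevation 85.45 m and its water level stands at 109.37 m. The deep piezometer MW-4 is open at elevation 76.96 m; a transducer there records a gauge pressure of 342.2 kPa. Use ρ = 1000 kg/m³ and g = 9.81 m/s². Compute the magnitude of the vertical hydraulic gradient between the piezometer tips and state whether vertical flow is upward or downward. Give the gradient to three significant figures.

|i_v| ≈ 0.291; vertical flow is upward

Total head at MW-2: h = 109.37 m (water level in the standpipe).
Pressure head at MW-4: ψ = P/(ρg) = 342.2×1000 / (1000 × 9.81) = 34.88 m.
Total head at MW-4: h = z + ψ = 76.96 + 34.88 = 111.84 m.
Δh = h(MW-2) − h(MW-4) = 109.37 − 111.84 = -2.47 m.
Vertical separation Δz = 85.45 − 76.96 = 8.49 m.
|i_v| = |Δh| / Δz = 2.47 / 8.49 = 0.291.
Head is higher in the deep piezometer, so vertical flow is upward (discharge condition).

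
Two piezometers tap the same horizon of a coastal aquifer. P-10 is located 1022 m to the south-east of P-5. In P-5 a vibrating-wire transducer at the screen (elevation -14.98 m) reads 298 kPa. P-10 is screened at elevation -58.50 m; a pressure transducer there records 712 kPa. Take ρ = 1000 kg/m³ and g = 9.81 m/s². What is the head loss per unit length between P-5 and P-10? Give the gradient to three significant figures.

Pressure head at P-5: ψ = P/(ρg) = 298×1000 / (1000 × 9.81) = 30.38 m.
Total head at P-5: h = z + ψ = -14.98 + 30.38 = 15.40 m.
Pressure head at P-10: ψ = P/(ρg) = 712×1000 / (1000 × 9.81) = 72.58 m.
Total head at P-10: h = z + ψ = -58.50 + 72.58 = 14.08 m.
Head difference: h(P-5) − h(P-10) = 15.40 − 14.08 = 1.32 m.
Hydraulic gradient: i = |Δh| / L = 1.32 / 1022 = 0.00129.

i ≈ 0.00129 m/m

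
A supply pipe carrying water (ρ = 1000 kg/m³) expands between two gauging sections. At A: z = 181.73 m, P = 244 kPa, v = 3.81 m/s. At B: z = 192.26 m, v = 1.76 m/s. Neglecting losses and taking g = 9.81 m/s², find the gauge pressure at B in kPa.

P₂ ≈ 146 kPa

Pressure head at A: ψ₁ = P₁/(ρg) = 244×1000 / (1000 × 9.81) = 24.87 m.
Velocity heads: v₁²/2g = 3.81²/19.62 = 0.740 m; v₂²/2g = 1.76²/19.62 = 0.158 m.
Total head H = z₁ + ψ₁ + v₁²/2g = 181.73 + 24.87 + 0.740 = 207.34 m.
ψ₂ = H − z₂ − v₂²/2g = 207.34 − 192.26 − 0.158 = 14.92 m.
P₂ = ρgψ₂ = 1000 × 9.81 × 14.92 ≈ 146 kPa.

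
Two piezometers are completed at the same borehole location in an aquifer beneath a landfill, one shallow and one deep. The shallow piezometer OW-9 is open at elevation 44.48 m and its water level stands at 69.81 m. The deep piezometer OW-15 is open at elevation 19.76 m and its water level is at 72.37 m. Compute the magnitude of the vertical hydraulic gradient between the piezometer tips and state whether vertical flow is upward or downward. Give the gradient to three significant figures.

Total head at OW-9: h = 69.81 m (water level in the standpipe).
Total head at OW-15: h = 72.37 m.
Δh = h(OW-9) − h(OW-15) = 69.81 − 72.37 = -2.56 m.
Vertical separation Δz = 44.48 − 19.76 = 24.72 m.
|i_v| = |Δh| / Δz = 2.56 / 24.72 = 0.104.
Head is higher in the deep piezometer, so vertical flow is upward (discharge condition).

|i_v| ≈ 0.104; vertical flow is upward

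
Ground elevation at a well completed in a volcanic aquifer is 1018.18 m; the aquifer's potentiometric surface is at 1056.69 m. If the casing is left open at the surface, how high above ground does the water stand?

≈ 38.51 m above ground

Water rises to the potentiometric surface, so the rise above ground = 1056.69 − 1018.18 = 38.51 m.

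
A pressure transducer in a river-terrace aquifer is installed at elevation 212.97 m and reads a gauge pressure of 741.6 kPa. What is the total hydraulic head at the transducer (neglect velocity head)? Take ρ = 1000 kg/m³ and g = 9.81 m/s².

h ≈ 288.57 m

ψ = P/(ρg) = 741.6×1000 / (1000 × 9.81) = 75.60 m.
h = z + ψ = 212.97 + 75.60 = 288.57 m.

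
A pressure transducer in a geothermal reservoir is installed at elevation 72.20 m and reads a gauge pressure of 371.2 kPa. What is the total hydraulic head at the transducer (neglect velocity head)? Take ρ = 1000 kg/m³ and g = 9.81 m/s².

h ≈ 110.04 m

ψ = P/(ρg) = 371.2×1000 / (1000 × 9.81) = 37.84 m.
h = z + ψ = 72.20 + 37.84 = 110.04 m.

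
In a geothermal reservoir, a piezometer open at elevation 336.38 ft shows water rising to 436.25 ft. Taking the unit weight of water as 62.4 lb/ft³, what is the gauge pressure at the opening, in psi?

P ≈ 43.3 psi

Pressure head ψ = h − z = 436.25 − 336.38 = 99.87 ft.
P = γ·ψ / 144 = 62.4 × 99.87 / 144 = 43.3 psi.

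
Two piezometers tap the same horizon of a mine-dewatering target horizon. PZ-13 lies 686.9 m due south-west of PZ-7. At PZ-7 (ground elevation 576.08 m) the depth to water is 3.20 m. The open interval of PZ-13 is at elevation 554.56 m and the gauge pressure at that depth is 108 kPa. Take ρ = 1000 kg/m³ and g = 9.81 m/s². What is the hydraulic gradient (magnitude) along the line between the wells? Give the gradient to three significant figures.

i ≈ 0.0106

Total head at PZ-7: h = 576.08 − 3.20 = 572.88 m.
Pressure head at PZ-13: ψ = P/(ρg) = 108×1000 / (1000 × 9.81) = 11.01 m.
Total head at PZ-13: h = z + ψ = 554.56 + 11.01 = 565.57 m.
Head difference: h(PZ-7) − h(PZ-13) = 572.88 − 565.57 = 7.31 m.
Hydraulic gradient: i = |Δh| / L = 7.31 / 686.9 = 0.0106.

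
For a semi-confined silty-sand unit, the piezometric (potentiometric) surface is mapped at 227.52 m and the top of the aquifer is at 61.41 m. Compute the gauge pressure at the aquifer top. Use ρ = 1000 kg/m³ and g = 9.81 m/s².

Pressure head at the aquifer top: ψ = h − z = 227.52 − 61.41 = 166.11 m.
P = ρgψ = 1000 × 9.81 × 166.11 = 1629539 Pa ≈ 1630 kPa.

P ≈ 1630 kPa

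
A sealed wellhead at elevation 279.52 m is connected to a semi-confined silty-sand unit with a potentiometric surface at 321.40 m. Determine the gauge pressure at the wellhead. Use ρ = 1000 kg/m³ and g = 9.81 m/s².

P ≈ 411 kPa

Head above the cap: Δh = 321.40 − 279.52 = 41.88 m.
P = ρgΔh = 1000 × 9.81 × 41.88 = 410843 Pa ≈ 411 kPa.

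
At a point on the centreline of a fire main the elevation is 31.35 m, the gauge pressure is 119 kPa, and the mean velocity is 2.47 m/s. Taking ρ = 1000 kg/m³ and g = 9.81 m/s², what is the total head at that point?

h ≈ 43.79 m

Pressure head ψ = P/(ρg) = 119×1000 / (1000 × 9.81) = 12.13 m.
Velocity head = v²/(2g) = 2.47² / (2 × 9.81) = 0.311 m.
h = z + ψ + v²/(2g) = 31.35 + 12.13 + 0.311 = 43.79 m.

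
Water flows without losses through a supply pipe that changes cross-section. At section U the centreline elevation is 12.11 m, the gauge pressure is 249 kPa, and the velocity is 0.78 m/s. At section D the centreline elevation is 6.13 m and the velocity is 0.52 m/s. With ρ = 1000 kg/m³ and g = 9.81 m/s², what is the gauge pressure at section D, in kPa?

Pressure head at U: ψ₁ = P₁/(ρg) = 249×1000 / (1000 × 9.81) = 25.38 m.
Velocity heads: v₁²/2g = 0.78²/19.62 = 0.031 m; v₂²/2g = 0.52²/19.62 = 0.014 m.
Total head H = z₁ + ψ₁ + v₁²/2g = 12.11 + 25.38 + 0.031 = 37.52 m.
ψ₂ = H − z₂ − v₂²/2g = 37.52 − 6.13 − 0.014 = 31.38 m.
P₂ = ρgψ₂ = 1000 × 9.81 × 31.38 ≈ 308 kPa.

P₂ ≈ 308 kPa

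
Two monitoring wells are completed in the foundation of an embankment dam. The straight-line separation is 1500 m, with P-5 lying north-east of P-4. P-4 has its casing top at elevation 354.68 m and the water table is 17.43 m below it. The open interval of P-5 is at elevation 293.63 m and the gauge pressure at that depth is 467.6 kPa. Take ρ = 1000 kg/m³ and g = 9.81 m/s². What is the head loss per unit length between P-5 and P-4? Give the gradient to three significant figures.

Total head at P-4: h = 354.68 − 17.43 = 337.25 m.
Pressure head at P-5: ψ = P/(ρg) = 467.6×1000 / (1000 × 9.81) = 47.67 m.
Total head at P-5: h = z + ψ = 293.63 + 47.67 = 341.30 m.
Head difference: h(P-4) − h(P-5) = 337.25 − 341.30 = -4.05 m.
Hydraulic gradient: i = |Δh| / L = 4.05 / 1500 = 0.00270.

i ≈ 0.00270 m/m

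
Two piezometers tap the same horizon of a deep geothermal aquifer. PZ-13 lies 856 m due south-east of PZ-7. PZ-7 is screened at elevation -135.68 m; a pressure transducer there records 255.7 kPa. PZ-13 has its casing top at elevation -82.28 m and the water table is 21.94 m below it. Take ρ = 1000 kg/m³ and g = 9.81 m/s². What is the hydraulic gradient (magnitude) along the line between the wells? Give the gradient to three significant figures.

i ≈ 0.00630

Pressure head at PZ-7: ψ = P/(ρg) = 255.7×1000 / (1000 × 9.81) = 26.07 m.
Total head at PZ-7: h = z + ψ = -135.68 + 26.07 = -109.61 m.
Total head at PZ-13: h = -82.28 − 21.94 = -104.22 m.
Head difference: h(PZ-7) − h(PZ-13) = -109.61 − (-104.22) = -5.39 m.
Hydraulic gradient: i = |Δh| / L = 5.39 / 856 = 0.00630.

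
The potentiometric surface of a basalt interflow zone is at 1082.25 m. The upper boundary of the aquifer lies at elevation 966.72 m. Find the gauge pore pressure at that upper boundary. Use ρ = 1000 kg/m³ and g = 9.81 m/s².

Pressure head at the aquifer top: ψ = h − z = 1082.25 − 966.72 = 115.53 m.
P = ρgψ = 1000 × 9.81 × 115.53 = 1133349 Pa ≈ 1130 kPa.

P ≈ 1130 kPa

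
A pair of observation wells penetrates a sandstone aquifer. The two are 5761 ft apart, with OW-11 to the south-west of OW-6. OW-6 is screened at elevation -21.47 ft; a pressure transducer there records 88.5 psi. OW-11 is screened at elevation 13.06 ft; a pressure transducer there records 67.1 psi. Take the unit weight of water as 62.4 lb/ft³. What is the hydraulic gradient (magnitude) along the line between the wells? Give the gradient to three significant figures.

i ≈ 0.00258

Pressure head at OW-6: ψ = 144·P/γ = 144 × 88.5 / 62.4 = 204.23 ft.
Total head at OW-6: h = z + ψ = -21.47 + 204.23 = 182.76 ft.
Pressure head at OW-11: ψ = 144·P/γ = 144 × 67.1 / 62.4 = 154.85 ft.
Total head at OW-11: h = z + ψ = 13.06 + 154.85 = 167.91 ft.
Head difference: h(OW-6) − h(OW-11) = 182.76 − 167.91 = 14.85 ft.
Hydraulic gradient: i = |Δh| / L = 14.85 / 5761 = 0.00258.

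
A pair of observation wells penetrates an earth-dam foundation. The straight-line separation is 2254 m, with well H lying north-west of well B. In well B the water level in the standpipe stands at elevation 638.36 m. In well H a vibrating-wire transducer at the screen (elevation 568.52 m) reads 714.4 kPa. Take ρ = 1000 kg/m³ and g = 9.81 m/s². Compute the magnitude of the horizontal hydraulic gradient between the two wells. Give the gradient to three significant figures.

Total head at well B: h = 638.36 m (water level in the piezometer is the total head).
Pressure head at well H: ψ = P/(ρg) = 714.4×1000 / (1000 × 9.81) = 72.82 m.
Total head at well H: h = z + ψ = 568.52 + 72.82 = 641.34 m.
Head difference: h(well B) − h(well H) = 638.36 − 641.34 = -2.98 m.
Hydraulic gradient: i = |Δh| / L = 2.98 / 2254 = 0.00132.

i ≈ 0.00132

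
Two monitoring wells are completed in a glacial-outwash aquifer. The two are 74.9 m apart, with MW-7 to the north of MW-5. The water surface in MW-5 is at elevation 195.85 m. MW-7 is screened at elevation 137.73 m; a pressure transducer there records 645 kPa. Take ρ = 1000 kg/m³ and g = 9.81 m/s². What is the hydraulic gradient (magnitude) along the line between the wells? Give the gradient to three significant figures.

Total head at MW-5: h = 195.85 m (water level in the piezometer is the total head).
Pressure head at MW-7: ψ = P/(ρg) = 645×1000 / (1000 × 9.81) = 65.75 m.
Total head at MW-7: h = z + ψ = 137.73 + 65.75 = 203.48 m.
Head difference: h(MW-5) − h(MW-7) = 195.85 − 203.48 = -7.63 m.
Hydraulic gradient: i = |Δh| / L = 7.63 / 74.9 = 0.102.

i ≈ 0.102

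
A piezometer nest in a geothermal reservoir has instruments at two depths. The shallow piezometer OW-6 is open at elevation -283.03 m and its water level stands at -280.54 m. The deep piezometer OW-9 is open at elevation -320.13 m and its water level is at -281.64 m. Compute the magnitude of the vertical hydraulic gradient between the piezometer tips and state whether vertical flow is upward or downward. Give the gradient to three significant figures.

|i_v| ≈ 0.0296; vertical flow is downward

Total head at OW-6: h = -280.54 m (water level in the standpipe).
Total head at OW-9: h = -281.64 m.
Δh = h(OW-6) − h(OW-9) = -280.54 − (-281.64) = 1.10 m.
Vertical separation Δz = -283.03 − (-320.13) = 37.10 m.
|i_v| = |Δh| / Δz = 1.10 / 37.10 = 0.0296.
Head is higher in the shallow piezometer, so vertical flow is downward (recharge condition).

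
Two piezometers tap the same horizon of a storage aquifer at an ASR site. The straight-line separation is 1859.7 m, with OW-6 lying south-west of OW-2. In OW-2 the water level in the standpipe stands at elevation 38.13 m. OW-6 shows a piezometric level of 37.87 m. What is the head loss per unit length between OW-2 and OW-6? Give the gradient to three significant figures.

Total head at OW-2: h = 38.13 m (water level in the piezometer is the total head).
Total head at OW-6: h = 37.87 m (water level in the piezometer is the total head).
Head difference: h(OW-2) − h(OW-6) = 38.13 − 37.87 = 0.26 m.
Hydraulic gradient: i = |Δh| / L = 0.26 / 1859.7 = 0.000140.

i ≈ 0.000140 m/m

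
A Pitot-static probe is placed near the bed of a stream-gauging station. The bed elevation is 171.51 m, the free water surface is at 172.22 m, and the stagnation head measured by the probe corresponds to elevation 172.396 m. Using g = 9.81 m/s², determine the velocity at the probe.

Near the bed, under hydrostatic conditions, the piezometric head (z + ψ) equals the free-surface elevation, 172.22 m.
Velocity head = total − piezometric = 172.396 − 172.22 = 0.176 m.
v = √(2g·h_v) = √(2 × 9.81 × 0.176) = 1.86 m/s.

v ≈ 1.86 m/s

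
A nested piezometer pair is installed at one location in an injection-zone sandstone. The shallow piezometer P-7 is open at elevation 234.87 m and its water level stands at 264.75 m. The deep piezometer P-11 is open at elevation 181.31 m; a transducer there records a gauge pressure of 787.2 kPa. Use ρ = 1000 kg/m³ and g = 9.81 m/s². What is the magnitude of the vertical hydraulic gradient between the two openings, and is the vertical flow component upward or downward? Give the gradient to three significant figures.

Total head at P-7: h = 264.75 m (water level in the standpipe).
Pressure head at P-11: ψ = P/(ρg) = 787.2×1000 / (1000 × 9.81) = 80.24 m.
Total head at P-11: h = z + ψ = 181.31 + 80.24 = 261.55 m.
Δh = h(P-7) − h(P-11) = 264.75 − 261.55 = 3.20 m.
Vertical separation Δz = 234.87 − 181.31 = 53.56 m.
|i_v| = |Δh| / Δz = 3.20 / 53.56 = 0.0597.
Head is higher in the shallow piezometer, so vertical flow is downward (recharge condition).

|i_v| ≈ 0.0597; vertical flow is downward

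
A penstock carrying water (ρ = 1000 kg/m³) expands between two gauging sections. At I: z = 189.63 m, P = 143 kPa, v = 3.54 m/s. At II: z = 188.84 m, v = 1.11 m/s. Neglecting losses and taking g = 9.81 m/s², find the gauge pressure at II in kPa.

P₂ ≈ 156 kPa

Pressure head at I: ψ₁ = P₁/(ρg) = 143×1000 / (1000 × 9.81) = 14.58 m.
Velocity heads: v₁²/2g = 3.54²/19.62 = 0.639 m; v₂²/2g = 1.11²/19.62 = 0.063 m.
Total head H = z₁ + ψ₁ + v₁²/2g = 189.63 + 14.58 + 0.639 = 204.85 m.
ψ₂ = H − z₂ − v₂²/2g = 204.85 − 188.84 − 0.063 = 15.95 m.
P₂ = ρgψ₂ = 1000 × 9.81 × 15.95 ≈ 156 kPa.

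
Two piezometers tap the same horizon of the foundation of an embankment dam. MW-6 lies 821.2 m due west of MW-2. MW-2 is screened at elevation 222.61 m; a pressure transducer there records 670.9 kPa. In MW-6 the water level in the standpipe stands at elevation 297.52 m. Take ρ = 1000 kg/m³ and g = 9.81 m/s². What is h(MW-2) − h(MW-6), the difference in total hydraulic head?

Pressure head at MW-2: ψ = P/(ρg) = 670.9×1000 / (1000 × 9.81) = 68.39 m.
Total head at MW-2: h = z + ψ = 222.61 + 68.39 = 291.00 m.
Total head at MW-6: h = 297.52 m (water level in the piezometer is the total head).
Head difference: h(MW-2) − h(MW-6) = 291.00 − 297.52 = -6.52 m.

Δh ≈ -6.52 m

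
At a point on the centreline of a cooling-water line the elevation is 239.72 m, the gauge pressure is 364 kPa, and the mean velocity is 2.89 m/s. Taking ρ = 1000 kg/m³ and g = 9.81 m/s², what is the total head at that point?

h ≈ 277.25 m

Pressure head ψ = P/(ρg) = 364×1000 / (1000 × 9.81) = 37.10 m.
Velocity head = v²/(2g) = 2.89² / (2 × 9.81) = 0.426 m.
h = z + ψ + v²/(2g) = 239.72 + 37.10 + 0.426 = 277.25 m.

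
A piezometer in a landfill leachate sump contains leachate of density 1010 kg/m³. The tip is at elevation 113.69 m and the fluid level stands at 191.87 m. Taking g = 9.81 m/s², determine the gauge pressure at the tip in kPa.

P ≈ 775 kPa

Pressure head ψ = h − z = 191.87 − 113.69 = 78.18 m.
P = ρgψ = 1010 × 9.81 × 78.18 = 774615 Pa ≈ 775 kPa.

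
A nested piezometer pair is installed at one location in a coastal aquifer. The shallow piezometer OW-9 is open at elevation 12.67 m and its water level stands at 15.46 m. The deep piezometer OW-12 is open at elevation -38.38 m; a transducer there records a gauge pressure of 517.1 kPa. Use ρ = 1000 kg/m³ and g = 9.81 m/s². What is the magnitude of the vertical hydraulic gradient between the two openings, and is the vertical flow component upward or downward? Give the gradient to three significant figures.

|i_v| ≈ 0.0221; vertical flow is downward

Total head at OW-9: h = 15.46 m (water level in the standpipe).
Pressure head at OW-12: ψ = P/(ρg) = 517.1×1000 / (1000 × 9.81) = 52.71 m.
Total head at OW-12: h = z + ψ = -38.38 + 52.71 = 14.33 m.
Δh = h(OW-9) − h(OW-12) = 15.46 − 14.33 = 1.13 m.
Vertical separation Δz = 12.67 − (-38.38) = 51.05 m.
|i_v| = |Δh| / Δz = 1.13 / 51.05 = 0.0221.
Head is higher in the shallow piezometer, so vertical flow is downward (recharge condition).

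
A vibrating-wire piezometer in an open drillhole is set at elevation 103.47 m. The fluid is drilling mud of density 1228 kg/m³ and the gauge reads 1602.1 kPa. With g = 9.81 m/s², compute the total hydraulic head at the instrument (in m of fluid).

h ≈ 236.46 m

ψ = P/(ρg) = 1602.1×1000 / (1228 × 9.81) = 132.99 m.
h = z + ψ = 103.47 + 132.99 = 236.46 m.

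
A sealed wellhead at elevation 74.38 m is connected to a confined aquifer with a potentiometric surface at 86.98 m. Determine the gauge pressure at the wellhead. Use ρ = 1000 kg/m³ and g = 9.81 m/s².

P ≈ 124 kPa

Head above the cap: Δh = 86.98 − 74.38 = 12.60 m.
P = ρgΔh = 1000 × 9.81 × 12.60 = 123606 Pa ≈ 124 kPa.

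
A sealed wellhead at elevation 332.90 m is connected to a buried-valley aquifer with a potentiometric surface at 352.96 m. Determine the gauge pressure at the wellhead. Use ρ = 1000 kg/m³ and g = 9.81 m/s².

Head above the cap: Δh = 352.96 − 332.90 = 20.06 m.
P = ρgΔh = 1000 × 9.81 × 20.06 = 196789 Pa ≈ 197 kPa.

P ≈ 197 kPa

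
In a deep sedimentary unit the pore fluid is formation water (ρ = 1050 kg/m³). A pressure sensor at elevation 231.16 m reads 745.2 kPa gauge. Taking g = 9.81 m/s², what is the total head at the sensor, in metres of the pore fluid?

ψ = P/(ρg) = 745.2×1000 / (1050 × 9.81) = 72.35 m.
h = z + ψ = 231.16 + 72.35 = 303.51 m.

h ≈ 303.51 m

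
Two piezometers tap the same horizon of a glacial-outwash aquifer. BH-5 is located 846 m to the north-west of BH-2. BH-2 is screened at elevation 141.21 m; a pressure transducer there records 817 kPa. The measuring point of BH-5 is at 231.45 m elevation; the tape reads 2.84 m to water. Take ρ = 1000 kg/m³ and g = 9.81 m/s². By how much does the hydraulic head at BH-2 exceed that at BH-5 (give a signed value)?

Δh ≈ -4.12 m

Pressure head at BH-2: ψ = P/(ρg) = 817×1000 / (1000 × 9.81) = 83.28 m.
Total head at BH-2: h = z + ψ = 141.21 + 83.28 = 224.49 m.
Total head at BH-5: h = 231.45 − 2.84 = 228.61 m.
Head difference: h(BH-2) − h(BH-5) = 224.49 − 228.61 = -4.12 m.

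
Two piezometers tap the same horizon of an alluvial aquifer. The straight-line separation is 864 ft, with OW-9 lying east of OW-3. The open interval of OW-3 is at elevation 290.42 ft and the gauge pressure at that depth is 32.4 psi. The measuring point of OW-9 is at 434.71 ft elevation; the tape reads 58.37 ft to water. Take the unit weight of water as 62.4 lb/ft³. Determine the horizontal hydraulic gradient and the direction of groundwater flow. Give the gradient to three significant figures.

Pressure head at OW-3: ψ = 144·P/γ = 144 × 32.4 / 62.4 = 74.77 ft.
Total head at OW-3: h = z + ψ = 290.42 + 74.77 = 365.19 ft.
Total head at OW-9: h = 434.71 − 58.37 = 376.34 ft.
Head difference: h(OW-3) − h(OW-9) = 365.19 − 376.34 = -11.15 ft.
Hydraulic gradient: i = |Δh| / L = 11.15 / 864 = 0.0129.
Flow is from higher to lower head: from OW-9 toward OW-3, i.e. toward the west.

i ≈ 0.0129; groundwater flows toward the west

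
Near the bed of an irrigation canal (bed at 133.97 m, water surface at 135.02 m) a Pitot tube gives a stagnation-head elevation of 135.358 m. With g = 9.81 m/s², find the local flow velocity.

Near the bed, under hydrostatic conditions, the piezometric head (z + ψ) equals the free-surface elevation, 135.02 m.
Velocity head = total − piezometric = 135.358 − 135.02 = 0.338 m.
v = √(2g·h_v) = √(2 × 9.81 × 0.338) = 2.58 m/s.

v ≈ 2.58 m/s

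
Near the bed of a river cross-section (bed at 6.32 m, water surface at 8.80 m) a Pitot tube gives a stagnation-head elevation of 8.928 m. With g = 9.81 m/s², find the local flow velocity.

v ≈ 1.58 m/s

Near the bed, under hydrostatic conditions, the piezometric head (z + ψ) equals the free-surface elevation, 8.80 m.
Velocity head = total − piezometric = 8.928 − 8.80 = 0.128 m.
v = √(2g·h_v) = √(2 × 9.81 × 0.128) = 1.58 m/s.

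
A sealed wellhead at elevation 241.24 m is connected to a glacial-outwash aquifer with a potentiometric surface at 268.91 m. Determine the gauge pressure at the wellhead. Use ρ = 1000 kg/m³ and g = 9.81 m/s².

P ≈ 271 kPa

Head above the cap: Δh = 268.91 − 241.24 = 27.67 m.
P = ρgΔh = 1000 × 9.81 × 27.67 = 271443 Pa ≈ 271 kPa.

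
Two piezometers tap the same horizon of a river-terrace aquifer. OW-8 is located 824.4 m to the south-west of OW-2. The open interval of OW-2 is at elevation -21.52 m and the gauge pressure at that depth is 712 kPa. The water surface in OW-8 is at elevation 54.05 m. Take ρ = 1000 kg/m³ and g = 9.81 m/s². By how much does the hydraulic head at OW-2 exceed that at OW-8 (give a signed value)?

Pressure head at OW-2: ψ = P/(ρg) = 712×1000 / (1000 × 9.81) = 72.58 m.
Total head at OW-2: h = z + ψ = -21.52 + 72.58 = 51.06 m.
Total head at OW-8: h = 54.05 m (water level in the piezometer is the total head).
Head difference: h(OW-2) − h(OW-8) = 51.06 − 54.05 = -2.99 m.

Δh ≈ -2.99 m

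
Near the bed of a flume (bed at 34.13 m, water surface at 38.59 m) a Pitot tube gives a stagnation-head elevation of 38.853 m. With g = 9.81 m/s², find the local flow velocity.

Near the bed, under hydrostatic conditions, the piezometric head (z + ψ) equals the free-surface elevation, 38.59 m.
Velocity head = total − piezometric = 38.853 − 38.59 = 0.263 m.
v = √(2g·h_v) = √(2 × 9.81 × 0.263) = 2.27 m/s.

v ≈ 2.27 m/s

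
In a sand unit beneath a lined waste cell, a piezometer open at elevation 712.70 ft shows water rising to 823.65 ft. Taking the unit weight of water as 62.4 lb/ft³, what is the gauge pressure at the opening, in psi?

P ≈ 48.1 psi

Pressure head ψ = h − z = 823.65 − 712.70 = 110.95 ft.
P = γ·ψ / 144 = 62.4 × 110.95 / 144 = 48.1 psi.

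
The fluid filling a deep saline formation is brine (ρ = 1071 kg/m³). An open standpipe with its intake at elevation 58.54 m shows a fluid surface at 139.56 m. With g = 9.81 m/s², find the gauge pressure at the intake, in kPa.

Pressure head ψ = h − z = 139.56 − 58.54 = 81.02 m.
P = ρgψ = 1071 × 9.81 × 81.02 = 851237 Pa ≈ 851 kPa.

P ≈ 851 kPa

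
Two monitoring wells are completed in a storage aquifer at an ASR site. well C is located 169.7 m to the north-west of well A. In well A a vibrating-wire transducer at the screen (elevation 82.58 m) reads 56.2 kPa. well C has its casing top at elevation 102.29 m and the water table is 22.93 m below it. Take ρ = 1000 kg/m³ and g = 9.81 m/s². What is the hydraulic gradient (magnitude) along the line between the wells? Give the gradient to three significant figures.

i ≈ 0.0527

Pressure head at well A: ψ = P/(ρg) = 56.2×1000 / (1000 × 9.81) = 5.73 m.
Total head at well A: h = z + ψ = 82.58 + 5.73 = 88.31 m.
Total head at well C: h = 102.29 − 22.93 = 79.36 m.
Head difference: h(well A) − h(well C) = 88.31 − 79.36 = 8.95 m.
Hydraulic gradient: i = |Δh| / L = 8.95 / 169.7 = 0.0527.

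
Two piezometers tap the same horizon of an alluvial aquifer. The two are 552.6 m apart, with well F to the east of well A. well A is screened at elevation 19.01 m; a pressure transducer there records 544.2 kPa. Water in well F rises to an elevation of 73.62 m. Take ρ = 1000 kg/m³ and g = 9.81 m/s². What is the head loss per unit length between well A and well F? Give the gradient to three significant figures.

i ≈ 0.00156 m/m

Pressure head at well A: ψ = P/(ρg) = 544.2×1000 / (1000 × 9.81) = 55.47 m.
Total head at well A: h = z + ψ = 19.01 + 55.47 = 74.48 m.
Total head at well F: h = 73.62 m (water level in the piezometer is the total head).
Head difference: h(well A) − h(well F) = 74.48 − 73.62 = 0.86 m.
Hydraulic gradient: i = |Δh| / L = 0.86 / 552.6 = 0.00156.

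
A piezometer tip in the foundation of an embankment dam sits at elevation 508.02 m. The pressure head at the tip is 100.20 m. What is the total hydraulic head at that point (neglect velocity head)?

h = z + ψ = 508.02 + 100.20 = 608.22 m.

h ≈ 608.22 m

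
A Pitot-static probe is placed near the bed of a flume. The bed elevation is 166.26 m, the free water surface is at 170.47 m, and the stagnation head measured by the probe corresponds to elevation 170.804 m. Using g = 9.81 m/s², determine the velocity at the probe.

v ≈ 2.56 m/s

Near the bed, under hydrostatic conditions, the piezometric head (z + ψ) equals the free-surface elevation, 170.47 m.
Velocity head = total − piezometric = 170.804 − 170.47 = 0.334 m.
v = √(2g·h_v) = √(2 × 9.81 × 0.334) = 2.56 m/s.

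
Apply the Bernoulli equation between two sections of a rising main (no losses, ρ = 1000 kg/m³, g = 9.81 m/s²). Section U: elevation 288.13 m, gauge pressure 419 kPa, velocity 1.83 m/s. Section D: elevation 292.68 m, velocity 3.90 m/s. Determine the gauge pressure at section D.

Pressure head at U: ψ₁ = P₁/(ρg) = 419×1000 / (1000 × 9.81) = 42.71 m.
Velocity heads: v₁²/2g = 1.83²/19.62 = 0.171 m; v₂²/2g = 3.90²/19.62 = 0.775 m.
Total head H = z₁ + ψ₁ + v₁²/2g = 288.13 + 42.71 + 0.171 = 331.01 m.
ψ₂ = H − z₂ − v₂²/2g = 331.01 − 292.68 − 0.775 = 37.55 m.
P₂ = ρgψ₂ = 1000 × 9.81 × 37.55 ≈ 368 kPa.

P₂ ≈ 368 kPa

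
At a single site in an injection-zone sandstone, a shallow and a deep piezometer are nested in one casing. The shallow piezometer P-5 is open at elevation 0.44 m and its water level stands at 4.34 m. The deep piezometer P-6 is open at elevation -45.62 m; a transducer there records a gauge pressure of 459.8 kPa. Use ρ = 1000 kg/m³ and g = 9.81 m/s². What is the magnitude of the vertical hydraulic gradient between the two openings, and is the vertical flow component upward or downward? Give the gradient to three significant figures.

|i_v| ≈ 0.0671; vertical flow is downward

Total head at P-5: h = 4.34 m (water level in the standpipe).
Pressure head at P-6: ψ = P/(ρg) = 459.8×1000 / (1000 × 9.81) = 46.87 m.
Total head at P-6: h = z + ψ = -45.62 + 46.87 = 1.25 m.
Δh = h(P-5) − h(P-6) = 4.34 − 1.25 = 3.09 m.
Vertical separation Δz = 0.44 − (-45.62) = 46.06 m.
|i_v| = |Δh| / Δz = 3.09 / 46.06 = 0.0671.
Head is higher in the shallow piezometer, so vertical flow is downward (recharge condition).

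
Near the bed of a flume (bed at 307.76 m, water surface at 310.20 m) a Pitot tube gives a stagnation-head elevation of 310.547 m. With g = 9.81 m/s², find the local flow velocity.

v ≈ 2.61 m/s

Near the bed, under hydrostatic conditions, the piezometric head (z + ψ) equals the free-surface elevation, 310.20 m.
Velocity head = total − piezometric = 310.547 − 310.20 = 0.347 m.
v = √(2g·h_v) = √(2 × 9.81 × 0.347) = 2.61 m/s.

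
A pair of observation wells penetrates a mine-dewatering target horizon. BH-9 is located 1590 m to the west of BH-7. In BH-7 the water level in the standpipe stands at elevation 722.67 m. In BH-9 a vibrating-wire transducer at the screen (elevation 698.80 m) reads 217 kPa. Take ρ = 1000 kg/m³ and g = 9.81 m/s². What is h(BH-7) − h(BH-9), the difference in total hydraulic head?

Δh ≈ 1.75 m

Total head at BH-7: h = 722.67 m (water level in the piezometer is the total head).
Pressure head at BH-9: ψ = P/(ρg) = 217×1000 / (1000 × 9.81) = 22.12 m.
Total head at BH-9: h = z + ψ = 698.80 + 22.12 = 720.92 m.
Head difference: h(BH-7) − h(BH-9) = 722.67 − 720.92 = 1.75 m.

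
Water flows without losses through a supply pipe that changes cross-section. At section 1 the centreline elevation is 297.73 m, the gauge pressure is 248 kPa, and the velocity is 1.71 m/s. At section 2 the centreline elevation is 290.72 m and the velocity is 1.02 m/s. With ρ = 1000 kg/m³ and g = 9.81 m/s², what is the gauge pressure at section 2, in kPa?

P₂ ≈ 318 kPa

Pressure head at 1: ψ₁ = P₁/(ρg) = 248×1000 / (1000 × 9.81) = 25.28 m.
Velocity heads: v₁²/2g = 1.71²/19.62 = 0.149 m; v₂²/2g = 1.02²/19.62 = 0.053 m.
Total head H = z₁ + ψ₁ + v₁²/2g = 297.73 + 25.28 + 0.149 = 323.16 m.
ψ₂ = H − z₂ − v₂²/2g = 323.16 − 290.72 − 0.053 = 32.39 m.
P₂ = ρgψ₂ = 1000 × 9.81 × 32.39 ≈ 318 kPa.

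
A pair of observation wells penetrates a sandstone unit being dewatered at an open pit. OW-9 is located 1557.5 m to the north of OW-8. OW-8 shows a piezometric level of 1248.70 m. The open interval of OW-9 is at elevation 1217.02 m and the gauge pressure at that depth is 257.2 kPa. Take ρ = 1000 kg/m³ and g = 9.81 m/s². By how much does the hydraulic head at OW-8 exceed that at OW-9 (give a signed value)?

Total head at OW-8: h = 1248.70 m (water level in the piezometer is the total head).
Pressure head at OW-9: ψ = P/(ρg) = 257.2×1000 / (1000 × 9.81) = 26.22 m.
Total head at OW-9: h = z + ψ = 1217.02 + 26.22 = 1243.24 m.
Head difference: h(OW-8) − h(OW-9) = 1248.70 − 1243.24 = 5.46 m.

Δh ≈ 5.46 m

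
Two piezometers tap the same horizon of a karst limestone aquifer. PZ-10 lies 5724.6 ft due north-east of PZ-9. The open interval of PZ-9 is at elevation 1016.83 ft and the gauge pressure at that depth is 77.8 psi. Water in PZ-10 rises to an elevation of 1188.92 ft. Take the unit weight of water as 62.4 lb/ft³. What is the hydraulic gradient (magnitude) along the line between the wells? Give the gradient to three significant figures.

i ≈ 0.00130

Pressure head at PZ-9: ψ = 144·P/γ = 144 × 77.8 / 62.4 = 179.54 ft.
Total head at PZ-9: h = z + ψ = 1016.83 + 179.54 = 1196.37 ft.
Total head at PZ-10: h = 1188.92 ft (water level in the piezometer is the total head).
Head difference: h(PZ-9) − h(PZ-10) = 1196.37 − 1188.92 = 7.45 ft.
Hydraulic gradient: i = |Δh| / L = 7.45 / 5724.6 = 0.00130.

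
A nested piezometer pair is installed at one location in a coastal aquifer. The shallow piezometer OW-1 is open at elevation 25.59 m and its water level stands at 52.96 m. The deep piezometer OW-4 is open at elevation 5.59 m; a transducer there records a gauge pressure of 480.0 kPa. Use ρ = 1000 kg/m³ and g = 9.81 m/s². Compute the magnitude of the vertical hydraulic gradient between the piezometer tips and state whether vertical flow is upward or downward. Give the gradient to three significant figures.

Total head at OW-1: h = 52.96 m (water level in the standpipe).
Pressure head at OW-4: ψ = P/(ρg) = 480.0×1000 / (1000 × 9.81) = 48.93 m.
Total head at OW-4: h = z + ψ = 5.59 + 48.93 = 54.52 m.
Δh = h(OW-1) − h(OW-4) = 52.96 − 54.52 = -1.56 m.
Vertical separation Δz = 25.59 − 5.59 = 20.00 m.
|i_v| = |Δh| / Δz = 1.56 / 20.00 = 0.0780.
Head is higher in the deep piezometer, so vertical flow is upward (discharge condition).

|i_v| ≈ 0.0780; vertical flow is upward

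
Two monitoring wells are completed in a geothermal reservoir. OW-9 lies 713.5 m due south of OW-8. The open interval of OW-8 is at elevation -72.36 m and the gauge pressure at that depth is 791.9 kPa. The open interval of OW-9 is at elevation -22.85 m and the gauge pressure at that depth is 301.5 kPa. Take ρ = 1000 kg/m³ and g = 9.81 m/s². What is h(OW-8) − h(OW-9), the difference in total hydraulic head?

Δh ≈ 0.48 m

Pressure head at OW-8: ψ = P/(ρg) = 791.9×1000 / (1000 × 9.81) = 80.72 m.
Total head at OW-8: h = z + ψ = -72.36 + 80.72 = 8.36 m.
Pressure head at OW-9: ψ = P/(ρg) = 301.5×1000 / (1000 × 9.81) = 30.73 m.
Total head at OW-9: h = z + ψ = -22.85 + 30.73 = 7.88 m.
Head difference: h(OW-8) − h(OW-9) = 8.36 − 7.88 = 0.48 m.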